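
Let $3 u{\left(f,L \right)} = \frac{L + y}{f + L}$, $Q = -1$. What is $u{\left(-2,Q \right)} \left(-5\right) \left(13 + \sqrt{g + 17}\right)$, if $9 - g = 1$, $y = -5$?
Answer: $-60$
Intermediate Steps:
$g = 8$ ($g = 9 - 1 = 8$)
$u{\left(f,L \right)} = \frac{-5 + L}{3 \left(L + f\right)}$ ($u{\left(f,L \right)} = \frac{\left(L - 5\right) \frac{1}{f + L}}{3} = \frac{\left(-5 + L\right) \frac{1}{L + f}}{3} = \frac{\frac{1}{L + f} \left(-5 + L\right)}{3} = \frac{-5 + L}{3 \left(L + f\right)}$)
$u{\left(-2,Q \right)} \left(-5\right) \left(13 + \sqrt{g + 17}\right) = \frac{-5 - 1}{3 \left(-1 - 2\right)} \left(-5\right) \left(13 + \sqrt{8 + 17}\right) = \frac{1}{3} \frac{1}{-3} \left(-6\right) \left(-5\right) \left(13 + \sqrt{25}\right) = \frac{1}{3} \left(- \frac{1}{3}\right) \left(-6\right) \left(-5\right) \left(13 + 5\right) = \frac{2}{3} \left(-5\right) 18 = \left(- \frac{10}{3}\right) 18 = -60$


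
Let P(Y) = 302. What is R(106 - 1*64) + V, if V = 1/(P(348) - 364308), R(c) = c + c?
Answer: 30576503/364006 ≈ 84.000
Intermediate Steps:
R(c) = 2*c
V = -1/364006 (V = 1/(302 - 364308) = 1/(-364006) = -1/364006 ≈ -2.7472e-6)
R(106 - 1*64) + V = 2*(106 - 1*64) - 1/364006 = 2*(106 - 64) - 1/364006 = 2*42 - 1/364006 = 84 - 1/364006 = 30576503/364006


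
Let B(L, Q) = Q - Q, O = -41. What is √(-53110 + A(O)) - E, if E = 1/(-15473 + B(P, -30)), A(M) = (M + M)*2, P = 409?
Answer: 1/15473 + I*√53274 ≈ 6.4629e-5 + 230.81*I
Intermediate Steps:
B(L, Q) = 0
A(M) = 4*M (A(M) = (2*M)*2 = 4*M)
E = -1/15473 (E = 1/(-15473 + 0) = 1/(-15473) = -1/15473 ≈ -6.4629e-5)
√(-53110 + A(O)) - E = √(-53110 + 4*(-41)) - 1*(-1/15473) = √(-53110 - 164) + 1/15473 = √(-53274) + 1/15473 = I*√53274 + 1/15473 = 1/15473 + I*√53274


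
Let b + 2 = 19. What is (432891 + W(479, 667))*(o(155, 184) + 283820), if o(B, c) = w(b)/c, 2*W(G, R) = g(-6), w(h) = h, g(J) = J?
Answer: 2825833179567/23 ≈ 1.2286e+11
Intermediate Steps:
b = 17 (b = -2 + 19 = 17)
W(G, R) = -3 (W(G, R) = (1/2)*(-6) = -3)
o(B, c) = 17/c
(432891 + W(479, 667))*(o(155, 184) + 283820) = (432891 - 3)*(17/184 + 283820) = 432888*(17*(1/184) + 283820) = 432888*(17/184 + 283820) = 432888*(52222897/184) = 2825833179567/23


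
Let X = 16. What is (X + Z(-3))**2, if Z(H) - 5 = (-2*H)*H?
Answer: 9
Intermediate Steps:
Z(H) = 5 - 2*H**2 (Z(H) = 5 + (-2*H)*H = 5 - 2*H**2)
(X + Z(-3))**2 = (16 + (5 - 2*(-3)**2))**2 = (16 + (5 - 2*9))**2 = (16 + (5 - 18))**2 = (16 - 13)**2 = 3**2 = 9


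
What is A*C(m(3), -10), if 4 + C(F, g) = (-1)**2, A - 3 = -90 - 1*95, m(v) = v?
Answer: 546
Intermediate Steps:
A = -182 (A = 3 + (-90 - 1*95) = 3 + (-90 - 95) = 3 - 185 = -182)
C(F, g) = -3 (C(F, g) = -4 + (-1)**2 = -4 + 1 = -3)
A*C(m(3), -10) = -182*(-3) = 546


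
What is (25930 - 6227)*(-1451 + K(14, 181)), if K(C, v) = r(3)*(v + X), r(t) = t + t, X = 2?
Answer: -6955159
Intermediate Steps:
r(t) = 2*t
K(C, v) = 12 + 6*v (K(C, v) = (2*3)*(v + 2) = 6*(2 + v) = 12 + 6*v)
(25930 - 6227)*(-1451 + K(14, 181)) = (25930 - 6227)*(-1451 + (12 + 6*181)) = 19703*(-1451 + (12 + 1086)) = 19703*(-1451 + 1098) = 19703*(-353) = -6955159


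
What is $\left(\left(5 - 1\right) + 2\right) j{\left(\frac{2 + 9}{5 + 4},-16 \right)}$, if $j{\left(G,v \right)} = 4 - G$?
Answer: $\frac{50}{3} \approx 16.667$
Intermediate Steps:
$\left(\left(5 - 1\right) + 2\right) j{\left(\frac{2 + 9}{5 + 4},-16 \right)} = \left(\left(5 - 1\right) + 2\right) \left(4 - \frac{2 + 9}{5 + 4}\right) = \left(4 + 2\right) \left(4 - \frac{11}{9}\right) = 6 \left(4 - 11 \cdot \frac{1}{9}\right) = 6 \left(4 - \frac{11}{9}\right) = 6 \cdot \frac{25}{9} = \frac{50}{3}$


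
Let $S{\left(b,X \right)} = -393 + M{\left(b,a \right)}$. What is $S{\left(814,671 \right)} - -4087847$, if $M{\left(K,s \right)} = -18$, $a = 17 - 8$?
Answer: $4087436$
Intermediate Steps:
$a = 9$ ($a = 17 - 8 = 9$)
$S{\left(b,X \right)} = -411$ ($S{\left(b,X \right)} = -393 - 18 = -411$)
$S{\left(814,671 \right)} - -4087847 = -411 - -4087847 = -411 + 4087847 = 4087436$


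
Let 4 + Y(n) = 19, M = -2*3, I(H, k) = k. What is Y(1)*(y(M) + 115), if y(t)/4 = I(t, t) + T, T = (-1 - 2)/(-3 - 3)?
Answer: 1395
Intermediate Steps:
T = 1/2 (T = -3/(-6) = -3*(-1/6) = 1/2 ≈ 0.50000)
M = -6
Y(n) = 15 (Y(n) = -4 + 19 = 15)
y(t) = 2 + 4*t (y(t) = 4*(t + 1/2) = 4*(1/2 + t) = 2 + 4*t)
Y(1)*(y(M) + 115) = 15*((2 + 4*(-6)) + 115) = 15*((2 - 24) + 115) = 15*(-22 + 115) = 15*93 = 1395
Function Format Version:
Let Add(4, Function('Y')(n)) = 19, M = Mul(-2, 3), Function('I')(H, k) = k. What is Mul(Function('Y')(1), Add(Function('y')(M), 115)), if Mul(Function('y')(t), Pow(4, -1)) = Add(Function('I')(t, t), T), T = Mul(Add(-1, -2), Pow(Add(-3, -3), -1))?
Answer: 1395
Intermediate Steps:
T = Rational(1, 2) (T = Mul(-3, Pow(-6, -1)) = Mul(-3, Rational(-1, 6)) = Rational(1, 2) ≈ 0.50000)
M = -6
Function('Y')(n) = 15 (Function('Y')(n) = Add(-4, 19) = 15)
Function('y')(t) = Add(2, Mul(4, t)) (Function('y')(t) = Mul(4, Add(t, Rational(1, 2))) = Mul(4, Add(Rational(1, 2), t)) = Add(2, Mul(4, t)))
Mul(Function('Y')(1), Add(Function('y')(M), 115)) = Mul(15, Add(Add(2, Mul(4, -6)), 115)) = Mul(15, Add(Add(2, -24), 115)) = Mul(15, Add(-22, 115)) = Mul(15, 93) = 1395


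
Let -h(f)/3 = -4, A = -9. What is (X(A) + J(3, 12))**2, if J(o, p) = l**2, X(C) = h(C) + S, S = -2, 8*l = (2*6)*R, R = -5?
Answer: 70225/16 ≈ 4389.1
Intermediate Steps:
h(f) = 12 (h(f) = -3*(-4) = 12)
l = -15/2 (l = ((2*6)*(-5))/8 = (12*(-5))/8 = (1/8)*(-60) = -15/2 ≈ -7.5000)
X(C) = 10 (X(C) = 12 - 2 = 10)
J(o, p) = 225/4 (J(o, p) = (-15/2)**2 = 225/4)
(X(A) + J(3, 12))**2 = (10 + 225/4)**2 = (265/4)**2 = 70225/16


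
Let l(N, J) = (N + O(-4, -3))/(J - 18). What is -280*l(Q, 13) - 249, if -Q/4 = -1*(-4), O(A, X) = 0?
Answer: -1145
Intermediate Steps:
Q = -16 (Q = -(-4)*(-4) = -4*4 = -16)
l(N, J) = N/(-18 + J) (l(N, J) = (N + 0)/(J - 18) = N/(-18 + J))
-280*l(Q, 13) - 249 = -(-4480)/(-18 + 13) - 249 = -(-4480)/(-5) - 249 = -(-4480)*(-1)/5 - 249 = -280*16/5 - 249 = -896 - 249 = -1145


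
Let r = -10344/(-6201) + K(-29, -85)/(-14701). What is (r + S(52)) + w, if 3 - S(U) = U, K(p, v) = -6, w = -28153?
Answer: -856922541884/30386967 ≈ -28200.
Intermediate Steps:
S(U) = 3 - U
r = 50701450/30386967 (r = -10344/(-6201) - 6/(-14701) = -10344*(-1/6201) - 6*(-1/14701) = 3448/2067 + 6/14701 = 50701450/30386967 ≈ 1.6685)
(r + S(52)) + w = (50701450/30386967 + (3 - 1*52)) - 28153 = (50701450/30386967 + (3 - 52)) - 28153 = (50701450/30386967 - 49) - 28153 = -1438259933/30386967 - 28153 = -856922541884/30386967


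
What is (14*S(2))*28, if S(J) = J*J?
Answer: 1568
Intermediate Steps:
S(J) = J²
(14*S(2))*28 = (14*2²)*28 = (14*4)*28 = 56*28 = 1568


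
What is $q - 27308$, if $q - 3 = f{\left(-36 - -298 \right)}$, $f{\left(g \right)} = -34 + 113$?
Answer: $-27226$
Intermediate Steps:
$f{\left(g \right)} = 79$
$q = 82$ ($q = 3 + 79 = 82$)
$q - 27308 = 82 - 27308 = -27226$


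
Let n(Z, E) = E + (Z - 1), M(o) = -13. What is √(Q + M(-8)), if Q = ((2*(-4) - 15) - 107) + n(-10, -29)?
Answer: I*√183 ≈ 13.528*I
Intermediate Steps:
n(Z, E) = -1 + E + Z (n(Z, E) = E + (-1 + Z) = -1 + E + Z)
Q = -170 (Q = ((2*(-4) - 15) - 107) + (-1 - 29 - 10) = ((-8 - 15) - 107) - 40 = (-23 - 107) - 40 = -130 - 40 = -170)
√(Q + M(-8)) = √(-170 - 13) = √(-183) = I*√183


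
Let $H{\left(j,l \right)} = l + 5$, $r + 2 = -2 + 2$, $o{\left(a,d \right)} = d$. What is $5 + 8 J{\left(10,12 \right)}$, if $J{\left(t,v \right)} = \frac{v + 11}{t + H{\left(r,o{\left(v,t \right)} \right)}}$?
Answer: $\frac{309}{25} \approx 12.36$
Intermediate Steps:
$r = -2$ ($r = -2 + \left(-2 + 2\right) = -2 + 0 = -2$)
$H{\left(j,l \right)} = 5 + l$
$J{\left(t,v \right)} = \frac{11 + v}{5 + 2 t}$ ($J{\left(t,v \right)} = \frac{v + 11}{t + \left(5 + t\right)} = \frac{11 + v}{5 + 2 t}$)
$5 + 8 J{\left(10,12 \right)} = 5 + 8 \frac{11 + 12}{5 + 2 \cdot 10} = 5 + 8 \frac{1}{5 + 20} \cdot 23 = 5 + 8 \cdot \frac{1}{25} \cdot 23 = 5 + 8 \cdot \frac{23}{25} = 5 + \frac{184}{25} = \frac{309}{25}$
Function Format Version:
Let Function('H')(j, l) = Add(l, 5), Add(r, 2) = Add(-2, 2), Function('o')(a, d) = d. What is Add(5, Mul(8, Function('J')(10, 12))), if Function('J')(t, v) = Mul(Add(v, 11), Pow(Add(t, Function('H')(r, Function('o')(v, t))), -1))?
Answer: Rational(309, 25) ≈ 12.360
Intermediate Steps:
r = -2 (r = Add(-2, Add(-2, 2)) = Add(-2, 0) = -2)
Function('H')(j, l) = Add(5, l)
Function('J')(t, v) = Mul(Pow(Add(5, Mul(2, t)), -1), Add(11, v)) (Function('J')(t, v) = Mul(Add(v, 11), Pow(Add(t, Add(5, t)), -1)) = Mul(Add(11, v), Pow(Add(5, Mul(2, t)), -1)) = Mul(Pow(Add(5, Mul(2, t)), -1), Add(11, v)))
Add(5, Mul(8, Function('J')(10, 12))) = Add(5, Mul(8, Mul(Pow(Add(5, Mul(2, 10)), -1), Add(11, 12)))) = Add(5, Mul(8, Mul(Pow(Add(5, 20), -1), 23))) = Add(5, Mul(8, Mul(Pow(25, -1), 23))) = Add(5, Mul(8, Mul(Rational(1, 25), 23))) = Add(5, Mul(8, Rational(23, 25))) = Add(5, Rational(184, 25)) = Rational(309, 25)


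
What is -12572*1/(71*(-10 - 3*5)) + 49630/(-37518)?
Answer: 191791523/33297225 ≈ 5.7600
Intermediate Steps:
-12572*1/(71*(-10 - 3*5)) + 49630/(-37518) = -12572*1/(71*(-10 - 1*15)) + 49630*(-1/37518) = -12572*1/(71*(-10 - 15)) - 24815/18759 = -12572/(71*(-25)) - 24815/18759 = -12572/(-1775) - 24815/18759 = -12572*(-1/1775) - 24815/18759 = 12572/1775 - 24815/18759 = 191791523/33297225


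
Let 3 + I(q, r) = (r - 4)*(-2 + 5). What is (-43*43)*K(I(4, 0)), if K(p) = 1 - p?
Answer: -29584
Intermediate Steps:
I(q, r) = -15 + 3*r (I(q, r) = -3 + (r - 4)*(-2 + 5) = -3 + (-4 + r)*3 = -3 + (-12 + 3*r) = -15 + 3*r)
(-43*43)*K(I(4, 0)) = (-43*43)*(1 - (-15 + 3*0)) = -1849*(1 - (-15 + 0)) = -1849*(1 - 1*(-15)) = -1849*(1 + 15) = -1849*16 = -29584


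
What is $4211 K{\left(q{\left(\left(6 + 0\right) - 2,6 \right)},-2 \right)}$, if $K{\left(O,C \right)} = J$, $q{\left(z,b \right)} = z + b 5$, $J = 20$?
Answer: $84220$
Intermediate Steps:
$q{\left(z,b \right)} = z + 5 b$
$K{\left(O,C \right)} = 20$
$4211 K{\left(q{\left(\left(6 + 0\right) - 2,6 \right)},-2 \right)} = 4211 \cdot 20 = 84220$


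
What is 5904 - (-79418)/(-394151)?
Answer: 2326988086/394151 ≈ 5903.8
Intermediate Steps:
5904 - (-79418)/(-394151) = 5904 - (-79418)*(-1)/394151 = 5904 - 1*79418/394151 = 5904 - 79418/394151 = 2326988086/394151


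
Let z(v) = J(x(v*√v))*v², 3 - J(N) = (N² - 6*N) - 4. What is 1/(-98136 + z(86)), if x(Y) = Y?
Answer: -1176079135/5532335392089397636 - 238521*√86/1383083848022349409 ≈ -2.1418e-10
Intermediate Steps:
J(N) = 7 - N² + 6*N (J(N) = 3 - ((N² - 6*N) - 4) = 3 - (-4 + N² - 6*N) = 3 + (4 - N² + 6*N) = 7 - N² + 6*N)
z(v) = v²*(7 - v³ + 6*v^(3/2)) (z(v) = (7 - (v*√v)² + 6*(v*√v))*v² = (7 - (v^(3/2))² + 6*v^(3/2))*v² = (7 - v³ + 6*v^(3/2))*v² = v²*(7 - v³ + 6*v^(3/2)))
1/(-98136 + z(86)) = 1/(-98136 + 86²*(7 - 1*86³ + 6*86^(3/2))) = 1/(-98136 + 7396*(7 - 1*636056 + 6*(86*√86))) = 1/(-98136 + 7396*(7 - 636056 + 516*√86)) = 1/(-98136 + 7396*(-636049 + 516*√86)) = 1/(-98136 + (-4704218404 + 3816336*√86)) = 1/(-4704316540 + 3816336*√86)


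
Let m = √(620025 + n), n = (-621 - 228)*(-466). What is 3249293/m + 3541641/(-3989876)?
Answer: -3541641/3989876 + 3249293*√12539/112851 ≈ 3223.3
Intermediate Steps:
n = 395634 (n = -849*(-466) = 395634)
m = 9*√12539 (m = √(620025 + 395634) = √1015659 = 9*√12539 ≈ 1007.8)
3249293/m + 3541641/(-3989876) = 3249293/((9*√12539)) + 3541641/(-3989876) = 3249293*(√12539/112851) + 3541641*(-1/3989876) = 3249293*√12539/112851 - 3541641/3989876 = -3541641/3989876 + 3249293*√12539/112851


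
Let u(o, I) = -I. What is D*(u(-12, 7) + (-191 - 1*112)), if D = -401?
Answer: 124310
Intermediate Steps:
D*(u(-12, 7) + (-191 - 1*112)) = -401*(-1*7 + (-191 - 1*112)) = -401*(-7 + (-191 - 112)) = -401*(-7 - 303) = -401*(-310) = 124310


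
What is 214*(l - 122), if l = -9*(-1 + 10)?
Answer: -43442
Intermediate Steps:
l = -81 (l = -9*9 = -81)
214*(l - 122) = 214*(-81 - 122) = 214*(-203) = -43442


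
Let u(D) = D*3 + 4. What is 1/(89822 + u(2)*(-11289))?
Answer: -1/23068 ≈ -4.3350e-5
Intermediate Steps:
u(D) = 4 + 3*D (u(D) = 3*D + 4 = 4 + 3*D)
1/(89822 + u(2)*(-11289)) = 1/(89822 + (4 + 3*2)*(-11289)) = 1/(89822 + (4 + 6)*(-11289)) = 1/(89822 + 10*(-11289)) = 1/(89822 - 112890) = 1/(-23068) = -1/23068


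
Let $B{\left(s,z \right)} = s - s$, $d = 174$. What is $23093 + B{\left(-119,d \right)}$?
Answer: $23093$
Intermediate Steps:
$B{\left(s,z \right)} = 0$
$23093 + B{\left(-119,d \right)} = 23093 + 0 = 23093$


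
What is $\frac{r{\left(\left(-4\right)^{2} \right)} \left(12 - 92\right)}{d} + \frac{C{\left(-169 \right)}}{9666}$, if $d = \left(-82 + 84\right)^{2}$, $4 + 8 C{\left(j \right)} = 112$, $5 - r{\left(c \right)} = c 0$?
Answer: $- \frac{71599}{716} \approx -99.999$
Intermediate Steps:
$r{\left(c \right)} = 5$ ($r{\left(c \right)} = 5 - c 0 = 5 - 0 = 5 + 0 = 5$)
$C{\left(j \right)} = \frac{27}{2}$ ($C{\left(j \right)} = - \frac{1}{2} + \frac{1}{8} \cdot 112 = - \frac{1}{2} + 14 = \frac{27}{2}$)
$d = 4$ ($d = 2^{2} = 4$)
$\frac{r{\left(\left(-4\right)^{2} \right)} \left(12 - 92\right)}{d} + \frac{C{\left(-169 \right)}}{9666} = \frac{5 \left(12 - 92\right)}{4} + \frac{27}{2 \cdot 9666} = 5 \left(-80\right) \frac{1}{4} + \frac{27}{2} \cdot \frac{1}{9666} = \left(-400\right) \frac{1}{4} + \frac{1}{716} = -100 + \frac{1}{716} = - \frac{71599}{716}$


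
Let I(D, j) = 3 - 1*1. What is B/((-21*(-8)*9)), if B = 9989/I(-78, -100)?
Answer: 1427/432 ≈ 3.3032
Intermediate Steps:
I(D, j) = 2 (I(D, j) = 3 - 1 = 2)
B = 9989/2 ≈ 4994.5
B/((-21*(-8)*9)) = 9989/(2*((-21*(-8)*9))) = 9989/(2*((168*9))) = (9989/2)/1512 = (9989/2)*(1/1512) = 1427/432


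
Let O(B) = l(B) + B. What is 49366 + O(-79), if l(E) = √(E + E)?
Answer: 49287 + I*√158 ≈ 49287.0 + 12.57*I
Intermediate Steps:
l(E) = √2*√E (l(E) = √(2*E) = √2*√E)
O(B) = B + √2*√B (O(B) = √2*√B + B = B + √2*√B)
49366 + O(-79) = 49366 + (-79 + √2*√(-79)) = 49366 + (-79 + √2*(I*√79)) = 49366 + (-79 + I*√158) = 49287 + I*√158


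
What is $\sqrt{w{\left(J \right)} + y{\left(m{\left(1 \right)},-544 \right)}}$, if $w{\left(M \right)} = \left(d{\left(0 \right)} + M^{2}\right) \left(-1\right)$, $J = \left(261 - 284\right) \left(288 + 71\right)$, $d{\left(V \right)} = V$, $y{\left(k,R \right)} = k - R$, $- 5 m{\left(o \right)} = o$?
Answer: $\frac{i \sqrt{1704437630}}{5} \approx 8257.0 i$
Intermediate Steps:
$m{\left(o \right)} = - \frac{o}{5}$
$J = -8257$ ($J = \left(-23\right) 359 = -8257$)
$w{\left(M \right)} = - M^{2}$ ($w{\left(M \right)} = \left(0 + M^{2}\right) \left(-1\right) = M^{2} \left(-1\right) = - M^{2}$)
$\sqrt{w{\left(J \right)} + y{\left(m{\left(1 \right)},-544 \right)}} = \sqrt{- \left(-8257\right)^{2} - - \frac{2719}{5}} = \sqrt{\left(-1\right) 68178049 + \left(- \frac{1}{5} + 544\right)} = \sqrt{-68178049 + \frac{2719}{5}} = \sqrt{- \frac{340887526}{5}} = \frac{i \sqrt{1704437630}}{5}$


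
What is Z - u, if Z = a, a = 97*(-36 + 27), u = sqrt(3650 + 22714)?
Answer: -873 - 26*sqrt(39) ≈ -1035.4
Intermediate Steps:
u = 26*sqrt(39) (u = sqrt(26364) = 26*sqrt(39) ≈ 162.37)
a = -873 (a = 97*(-9) = -873)
Z = -873
Z - u = -873 - 26*sqrt(39)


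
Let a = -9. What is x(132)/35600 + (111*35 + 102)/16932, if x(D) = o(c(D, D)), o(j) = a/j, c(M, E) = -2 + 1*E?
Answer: 1537640301/6530108000 ≈ 0.23547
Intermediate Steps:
c(M, E) = -2 + E
o(j) = -9/j
x(D) = -9/(-2 + D)
x(132)/35600 + (111*35 + 102)/16932 = -9/(-2 + 132)/35600 + (111*35 + 102)/16932 = -9/130*(1/35600) + (3885 + 102)*(1/16932) = -9*1/130*(1/35600) + 3987*(1/16932) = -9/130*1/35600 + 1329/5644 = -9/4628000 + 1329/5644 = 1537640301/6530108000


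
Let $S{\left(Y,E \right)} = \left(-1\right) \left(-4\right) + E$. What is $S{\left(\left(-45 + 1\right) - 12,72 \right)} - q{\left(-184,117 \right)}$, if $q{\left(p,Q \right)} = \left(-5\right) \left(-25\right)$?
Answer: $-49$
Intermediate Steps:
$S{\left(Y,E \right)} = 4 + E$
$q{\left(p,Q \right)} = 125$
$S{\left(\left(-45 + 1\right) - 12,72 \right)} - q{\left(-184,117 \right)} = \left(4 + 72\right) - 125 = 76 - 125 = -49$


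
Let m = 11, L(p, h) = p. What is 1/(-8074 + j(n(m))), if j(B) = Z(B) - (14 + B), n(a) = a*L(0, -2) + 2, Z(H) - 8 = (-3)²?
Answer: -1/8073 ≈ -0.00012387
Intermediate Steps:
Z(H) = 17 (Z(H) = 8 + (-3)² = 8 + 9 = 17)
n(a) = 2 (n(a) = a*0 + 2 = 0 + 2 = 2)
j(B) = 3 - B (j(B) = 17 - (14 + B) = 17 + (-14 - B) = 3 - B)
1/(-8074 + j(n(m))) = 1/(-8074 + (3 - 1*2)) = 1/(-8074 + (3 - 2)) = 1/(-8074 + 1) = 1/(-8073) = -1/8073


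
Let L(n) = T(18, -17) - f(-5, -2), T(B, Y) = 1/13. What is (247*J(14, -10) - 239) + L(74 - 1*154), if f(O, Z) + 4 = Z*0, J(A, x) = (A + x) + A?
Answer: 54744/13 ≈ 4211.1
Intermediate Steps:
T(B, Y) = 1/13 (T(B, Y) = 1*(1/13) = 1/13)
J(A, x) = x + 2*A
f(O, Z) = -4 (f(O, Z) = -4 + Z*0 = -4 + 0 = -4)
L(n) = 53/13 (L(n) = 1/13 - 1*(-4) = 1/13 + 4 = 53/13)
(247*J(14, -10) - 239) + L(74 - 1*154) = (247*(-10 + 2*14) - 239) + 53/13 = (247*(-10 + 28) - 239) + 53/13 = (247*18 - 239) + 53/13 = (4446 - 239) + 53/13 = 4207 + 53/13 = 54744/13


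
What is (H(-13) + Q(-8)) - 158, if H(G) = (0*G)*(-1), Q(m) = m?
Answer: -166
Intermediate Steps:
H(G) = 0 (H(G) = 0*(-1) = 0)
(H(-13) + Q(-8)) - 158 = (0 - 8) - 158 = -8 - 158 = -166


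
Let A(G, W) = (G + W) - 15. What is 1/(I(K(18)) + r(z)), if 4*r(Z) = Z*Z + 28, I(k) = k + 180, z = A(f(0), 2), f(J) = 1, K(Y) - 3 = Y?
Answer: 1/244 ≈ 0.0040984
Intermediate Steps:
K(Y) = 3 + Y
A(G, W) = -15 + G + W
z = -12 (z = -15 + 1 + 2 = -12)
I(k) = 180 + k
r(Z) = 7 + Z**2/4 (r(Z) = (Z*Z + 28)/4 = (Z**2 + 28)/4 = (28 + Z**2)/4 = 7 + Z**2/4)
1/(I(K(18)) + r(z)) = 1/((180 + (3 + 18)) + (7 + (1/4)*(-12)**2)) = 1/((180 + 21) + (7 + (1/4)*144)) = 1/(201 + (7 + 36)) = 1/(201 + 43) = 1/244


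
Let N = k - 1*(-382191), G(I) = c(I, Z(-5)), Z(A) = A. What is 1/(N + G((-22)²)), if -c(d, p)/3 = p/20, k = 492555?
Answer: 4/3498987 ≈ 1.1432e-6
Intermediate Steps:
c(d, p) = -3*p/20
G(I) = ¾ (G(I) = -3/20*(-5) = ¾)
N = 874746 (N = 492555 - 1*(-382191) = 492555 + 382191 = 874746)
1/(N + G((-22)²)) = 1/(874746 + ¾) = 1/(3498987/4) = 4/3498987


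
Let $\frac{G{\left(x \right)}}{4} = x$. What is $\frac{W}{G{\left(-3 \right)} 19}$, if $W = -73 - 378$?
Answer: $\frac{451}{228} \approx 1.9781$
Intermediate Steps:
$G{\left(x \right)} = 4 x$
$W = -451$
$\frac{W}{G{\left(-3 \right)} 19} = - \frac{451}{4 \left(-3\right) 19} = - \frac{451}{\left(-12\right) 19} = - \frac{451}{-228} = \left(-451\right) \left(- \frac{1}{228}\right) = \frac{451}{228}$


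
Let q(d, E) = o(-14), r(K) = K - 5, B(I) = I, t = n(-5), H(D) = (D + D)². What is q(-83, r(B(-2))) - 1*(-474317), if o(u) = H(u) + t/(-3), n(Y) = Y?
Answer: 1425308/3 ≈ 4.7510e+5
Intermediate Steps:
H(D) = 4*D² (H(D) = (2*D)² = 4*D²)
t = -5
r(K) = -5 + K
o(u) = 5/3 + 4*u² (o(u) = 4*u² - 5/(-3) = 4*u² - ⅓*(-5) = 4*u² + 5/3 = 5/3 + 4*u²)
q(d, E) = 2357/3 (q(d, E) = 5/3 + 4*(-14)² = 5/3 + 4*196 = 5/3 + 784 = 2357/3)
q(-83, r(B(-2))) - 1*(-474317) = 2357/3 - 1*(-474317) = 2357/3 + 474317 = 1425308/3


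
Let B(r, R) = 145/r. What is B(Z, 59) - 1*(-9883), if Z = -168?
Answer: 1660199/168 ≈ 9882.1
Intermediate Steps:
B(Z, 59) - 1*(-9883) = 145/(-168) - 1*(-9883) = 145*(-1/168) + 9883 = -145/168 + 9883 = 1660199/168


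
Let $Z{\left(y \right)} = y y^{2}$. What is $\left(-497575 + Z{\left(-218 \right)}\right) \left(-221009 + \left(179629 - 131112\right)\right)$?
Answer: $1872884845044$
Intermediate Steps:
$Z{\left(y \right)} = y^{3}$
$\left(-497575 + Z{\left(-218 \right)}\right) \left(-221009 + \left(179629 - 131112\right)\right) = \left(-497575 + \left(-218\right)^{3}\right) \left(-221009 + \left(179629 - 131112\right)\right) = \left(-497575 - 10360232\right) \left(-221009 + 48517\right) = \left(-10857807\right) \left(-172492\right) = 1872884845044$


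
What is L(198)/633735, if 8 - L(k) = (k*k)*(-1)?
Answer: 39212/633735 ≈ 0.061874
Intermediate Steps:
L(k) = 8 + k² (L(k) = 8 - k*k*(-1) = 8 - k²*(-1) = 8 - (-1)*k² = 8 + k²)
L(198)/633735 = (8 + 198²)/633735 = (8 + 39204)*(1/633735) = 39212*(1/633735) = 39212/633735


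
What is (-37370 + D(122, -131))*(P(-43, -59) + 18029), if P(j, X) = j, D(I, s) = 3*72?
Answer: -668251844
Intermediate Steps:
D(I, s) = 216
(-37370 + D(122, -131))*(P(-43, -59) + 18029) = (-37370 + 216)*(-43 + 18029) = -37154*17986 = -668251844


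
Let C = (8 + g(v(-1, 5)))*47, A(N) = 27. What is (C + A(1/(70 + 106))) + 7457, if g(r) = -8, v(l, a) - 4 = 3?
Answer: 7484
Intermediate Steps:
v(l, a) = 7 (v(l, a) = 4 + 3 = 7)
C = 0 (C = (8 - 8)*47 = 0*47 = 0)
(C + A(1/(70 + 106))) + 7457 = (0 + 27) + 7457 = 27 + 7457 = 7484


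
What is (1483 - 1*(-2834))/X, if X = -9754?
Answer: -4317/9754 ≈ -0.44259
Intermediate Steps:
(1483 - 1*(-2834))/X = (1483 - 1*(-2834))/(-9754) = (1483 + 2834)*(-1/9754) = 4317*(-1/9754) = -4317/9754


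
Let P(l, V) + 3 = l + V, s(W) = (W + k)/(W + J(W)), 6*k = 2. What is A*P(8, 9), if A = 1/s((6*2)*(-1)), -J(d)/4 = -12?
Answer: -216/5 ≈ -43.200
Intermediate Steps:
J(d) = 48 (J(d) = -4*(-12) = 48)
k = ⅓ (k = (⅙)*2 = ⅓ ≈ 0.33333)
s(W) = (⅓ + W)/(48 + W) (s(W) = (W + ⅓)/(W + 48) = (⅓ + W)/(48 + W))
A = -108/35 (A = 1/((⅓ + (6*2)*(-1))/(48 + (6*2)*(-1))) = 1/((⅓ + 12*(-1))/(48 + 12*(-1))) = 1/((⅓ - 12)/(48 - 12)) = 1/(-35/3/36) = 1/((1/36)*(-35/3)) = 1/(-35/108) = -108/35 ≈ -3.0857)
P(l, V) = -3 + V + l (P(l, V) = -3 + (l + V) = -3 + (V + l) = -3 + V + l)
A*P(8, 9) = -108*(-3 + 9 + 8)/35 = -108/35*14 = -216/5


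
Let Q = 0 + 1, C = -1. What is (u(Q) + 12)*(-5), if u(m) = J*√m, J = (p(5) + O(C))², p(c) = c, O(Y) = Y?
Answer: -140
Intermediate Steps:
Q = 1
J = 16 (J = (5 - 1)² = 4² = 16)
u(m) = 16*√m
(u(Q) + 12)*(-5) = (16*√1 + 12)*(-5) = (16*1 + 12)*(-5) = (16 + 12)*(-5) = 28*(-5) = -140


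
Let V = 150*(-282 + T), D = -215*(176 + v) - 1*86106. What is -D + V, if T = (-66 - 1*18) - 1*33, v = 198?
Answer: 106666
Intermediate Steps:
D = -166516 (D = -215*(176 + 198) - 1*86106 = -215*374 - 86106 = -80410 - 86106 = -166516)
T = -117 (T = (-66 - 18) - 33 = -84 - 33 = -117)
V = -59850 (V = 150*(-282 - 117) = 150*(-399) = -59850)
-D + V = -1*(-166516) - 59850 = 166516 - 59850 = 106666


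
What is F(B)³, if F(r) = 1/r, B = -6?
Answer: -1/216 ≈ -0.0046296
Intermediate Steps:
F(B)³ = (1/(-6))³ = (-⅙)³ = -1/216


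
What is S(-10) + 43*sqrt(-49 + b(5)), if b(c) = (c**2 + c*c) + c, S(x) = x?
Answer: -10 + 43*sqrt(6) ≈ 95.328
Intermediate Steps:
b(c) = c + 2*c**2 (b(c) = (c**2 + c**2) + c = 2*c**2 + c = c + 2*c**2)
S(-10) + 43*sqrt(-49 + b(5)) = -10 + 43*sqrt(-49 + 5*(1 + 2*5)) = -10 + 43*sqrt(-49 + 5*(1 + 10)) = -10 + 43*sqrt(-49 + 5*11) = -10 + 43*sqrt(-49 + 55) = -10 + 43*sqrt(6)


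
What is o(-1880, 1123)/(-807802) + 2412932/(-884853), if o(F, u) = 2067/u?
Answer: -2188921193797223/802704703948038 ≈ -2.7269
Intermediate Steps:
o(-1880, 1123)/(-807802) + 2412932/(-884853) = (2067/1123)/(-807802) + 2412932/(-884853) = (2067*(1/1123))*(-1/807802) + 2412932*(-1/884853) = (2067/1123)*(-1/807802) - 2412932/884853 = -2067/907161646 - 2412932/884853 = -2188921193797223/802704703948038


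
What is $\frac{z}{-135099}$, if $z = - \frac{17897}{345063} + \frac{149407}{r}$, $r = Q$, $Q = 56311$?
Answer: $- \frac{50547029674}{2625087403471707} \approx -1.9255 \cdot 10^{-5}$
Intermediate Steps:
$r = 56311$
$z = \frac{50547029674}{19430842593}$ ($z = - \frac{17897}{345063} + \frac{149407}{56311} = \frac{50547029674}{19430842593} \approx 2.6014$)
$\frac{z}{-135099} = \frac{50547029674}{19430842593 \left(-135099\right)} = \frac{50547029674}{19430842593} \left(- \frac{1}{135099}\right) = - \frac{50547029674}{2625087403471707}$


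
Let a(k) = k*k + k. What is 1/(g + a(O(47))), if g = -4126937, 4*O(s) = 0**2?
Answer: -1/4126937 ≈ -2.4231e-7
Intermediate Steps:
O(s) = 0 (O(s) = (1/4)*0**2 = (1/4)*0 = 0)
a(k) = k + k**2 (a(k) = k**2 + k = k + k**2)
1/(g + a(O(47))) = 1/(-4126937 + 0*(1 + 0)) = 1/(-4126937 + 0*1) = 1/(-4126937 + 0) = 1/(-4126937) = -1/4126937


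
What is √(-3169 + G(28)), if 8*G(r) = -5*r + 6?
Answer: I*√12743/2 ≈ 56.442*I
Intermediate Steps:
G(r) = ¾ - 5*r/8 (G(r) = (-5*r + 6)/8 = (6 - 5*r)/8 = ¾ - 5*r/8)
√(-3169 + G(28)) = √(-3169 + (¾ - 5/8*28)) = √(-3169 + (¾ - 35/2)) = √(-3169 - 67/4) = √(-12743/4) = I*√12743/2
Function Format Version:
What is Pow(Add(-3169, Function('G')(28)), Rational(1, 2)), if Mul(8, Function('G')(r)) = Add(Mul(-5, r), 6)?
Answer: Mul(Rational(1, 2), I, Pow(12743, Rational(1, 2))) ≈ Mul(56.442, I)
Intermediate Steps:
Function('G')(r) = Add(Rational(3, 4), Mul(Rational(-5, 8), r)) (Function('G')(r) = Mul(Rational(1, 8), Add(Mul(-5, r), 6)) = Mul(Rational(1, 8), Add(6, Mul(-5, r))) = Add(Rational(3, 4), Mul(Rational(-5, 8), r)))
Pow(Add(-3169, Function('G')(28)), Rational(1, 2)) = Pow(Add(-3169, Add(Rational(3, 4), Mul(Rational(-5, 8), 28))), Rational(1, 2)) = Pow(Add(-3169, Add(Rational(3, 4), Rational(-35, 2))), Rational(1, 2)) = Pow(Add(-3169, Rational(-67, 4)), Rational(1, 2)) = Pow(Rational(-12743, 4), Rational(1, 2)) = Mul(Rational(1, 2), I, Pow(12743, Rational(1, 2)))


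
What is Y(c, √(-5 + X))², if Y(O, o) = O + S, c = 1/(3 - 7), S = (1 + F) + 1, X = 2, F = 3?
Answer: 361/16 ≈ 22.563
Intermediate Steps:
S = 5 (S = (1 + 3) + 1 = 4 + 1 = 5)
c = -¼ (c = 1/(-4) = -¼ ≈ -0.25000)
Y(O, o) = 5 + O (Y(O, o) = O + 5 = 5 + O)
Y(c, √(-5 + X))² = (5 - ¼)² = (19/4)² = 361/16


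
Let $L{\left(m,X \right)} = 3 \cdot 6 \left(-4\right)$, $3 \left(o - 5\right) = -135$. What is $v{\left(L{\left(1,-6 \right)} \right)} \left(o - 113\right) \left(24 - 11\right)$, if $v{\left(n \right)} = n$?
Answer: $143208$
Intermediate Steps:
$o = -40$ ($o = 5 + \frac{1}{3} \left(-135\right) = 5 - 45 = -40$)
$L{\left(m,X \right)} = -72$ ($L{\left(m,X \right)} = 18 \left(-4\right) = -72$)
$v{\left(L{\left(1,-6 \right)} \right)} \left(o - 113\right) \left(24 - 11\right) = - 72 \left(-40 - 113\right) \left(24 - 11\right) = - 72 \left(\left(-153\right) 13\right) = \left(-72\right) \left(-1989\right) = 143208$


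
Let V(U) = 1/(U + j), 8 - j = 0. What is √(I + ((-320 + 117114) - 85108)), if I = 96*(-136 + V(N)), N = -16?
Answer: √18618 ≈ 136.45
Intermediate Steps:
j = 8 (j = 8 - 1*0 = 8 + 0 = 8)
V(U) = 1/(8 + U) (V(U) = 1/(U + 8) = 1/(8 + U))
I = -13068 (I = 96*(-136 + 1/(8 - 16)) = 96*(-136 + 1/(-8)) = 96*(-136 - ⅛) = 96*(-1089/8) = -13068)
√(I + ((-320 + 117114) - 85108)) = √(-13068 + ((-320 + 117114) - 85108)) = √(-13068 + (116794 - 85108)) = √(-13068 + 31686) = √18618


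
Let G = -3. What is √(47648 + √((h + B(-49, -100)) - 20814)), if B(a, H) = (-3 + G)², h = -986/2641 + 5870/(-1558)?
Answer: √(558662077341728 + 108281*I*√243665926365529)/108281 ≈ 218.28 + 0.33021*I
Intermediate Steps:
h = -448391/108281 (h = -986*1/2641 + 5870*(-1/1558) = -986/2641 - 2935/779 = -448391/108281 ≈ -4.1410)
B(a, H) = 36 (B(a, H) = (-3 - 3)² = (-6)² = 36)
√(47648 + √((h + B(-49, -100)) - 20814)) = √(47648 + √((-448391/108281 + 36) - 20814)) = √(47648 + √(3449725/108281 - 20814)) = √(47648 + √(-2250311009/108281)) = √(47648 + I*√243665926365529/108281)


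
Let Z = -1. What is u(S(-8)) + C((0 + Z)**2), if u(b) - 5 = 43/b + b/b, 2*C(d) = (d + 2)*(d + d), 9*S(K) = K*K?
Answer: 963/64 ≈ 15.047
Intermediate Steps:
S(K) = K**2/9 (S(K) = (K*K)/9 = K**2/9)
C(d) = d*(2 + d) (C(d) = ((d + 2)*(d + d))/2 = ((2 + d)*(2*d))/2 = (2*d*(2 + d))/2 = d*(2 + d))
u(b) = 6 + 43/b (u(b) = 5 + (43/b + b/b) = 5 + (43/b + 1) = 5 + (1 + 43/b) = 6 + 43/b)
u(S(-8)) + C((0 + Z)**2) = (6 + 43/(((1/9)*(-8)**2))) + (0 - 1)**2*(2 + (0 - 1)**2) = (6 + 43/(((1/9)*64))) + (-1)**2*(2 + (-1)**2) = (6 + 43/(64/9)) + 1*(2 + 1) = (6 + 43*(9/64)) + 1*3 = (6 + 387/64) + 3 = 771/64 + 3 = 963/64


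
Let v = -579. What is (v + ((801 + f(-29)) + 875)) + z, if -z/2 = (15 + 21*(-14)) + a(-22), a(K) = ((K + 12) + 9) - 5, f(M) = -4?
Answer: 1663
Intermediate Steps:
a(K) = 16 + K (a(K) = ((12 + K) + 9) - 5 = (21 + K) - 5 = 16 + K)
z = 570 (z = -2*((15 + 21*(-14)) + (16 - 22)) = -2*((15 - 294) - 6) = -2*(-279 - 6) = -2*(-285) = 570)
(v + ((801 + f(-29)) + 875)) + z = (-579 + ((801 - 4) + 875)) + 570 = (-579 + (797 + 875)) + 570 = (-579 + 1672) + 570 = 1093 + 570 = 1663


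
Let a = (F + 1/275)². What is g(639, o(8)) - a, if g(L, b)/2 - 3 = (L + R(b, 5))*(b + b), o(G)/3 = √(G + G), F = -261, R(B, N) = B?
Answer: -2787923326/75625 ≈ -36865.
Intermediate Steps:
o(G) = 3*√2*√G (o(G) = 3*√(G + G) = 3*√(2*G) = 3*(√2*√G) = 3*√2*√G)
g(L, b) = 6 + 4*b*(L + b) (g(L, b) = 6 + 2*((L + b)*(b + b)) = 6 + 2*((L + b)*(2*b)) = 6 + 2*(2*b*(L + b)) = 6 + 4*b*(L + b))
a = 5151507076/75625 (a = (-261 + 1/275)² = (-71774/275)² = 5151507076/75625 ≈ 68119.)
g(639, o(8)) - a = (6 + 4*(3*√2*√8)² + 4*639*(3*√2*√8)) - 1*5151507076/75625 = (6 + 4*(3*√2*(2*√2))² + 4*639*(3*√2*(2*√2))) - 5151507076/75625 = (6 + 4*12² + 4*639*12) - 5151507076/75625 = (6 + 4*144 + 30672) - 5151507076/75625 = (6 + 576 + 30672) - 5151507076/75625 = 31254 - 5151507076/75625 = -2787923326/75625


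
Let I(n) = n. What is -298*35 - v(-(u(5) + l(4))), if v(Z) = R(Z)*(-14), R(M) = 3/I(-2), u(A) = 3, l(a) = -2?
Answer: -10451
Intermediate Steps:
R(M) = -3/2 (R(M) = 3/(-2) = 3*(-1/2) = -3/2)
v(Z) = 21 (v(Z) = -3/2*(-14) = 21)
-298*35 - v(-(u(5) + l(4))) = -298*35 - 1*21 = -10430 - 21 = -10451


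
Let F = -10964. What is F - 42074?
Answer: -53038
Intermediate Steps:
F - 42074 = -10964 - 42074 = -53038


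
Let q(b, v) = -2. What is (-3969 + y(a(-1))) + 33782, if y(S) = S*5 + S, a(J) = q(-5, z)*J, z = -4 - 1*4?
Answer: 29825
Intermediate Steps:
z = -8 (z = -4 - 4 = -8)
a(J) = -2*J
y(S) = 6*S (y(S) = 5*S + S = 6*S)
(-3969 + y(a(-1))) + 33782 = (-3969 + 6*(-2*(-1))) + 33782 = (-3969 + 6*2) + 33782 = (-3969 + 12) + 33782 = -3957 + 33782 = 29825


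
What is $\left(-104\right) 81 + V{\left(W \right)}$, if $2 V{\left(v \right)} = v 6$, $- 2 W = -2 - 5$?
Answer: $- \frac{16827}{2} \approx -8413.5$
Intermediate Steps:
$W = \frac{7}{2}$ ($W = - \frac{-2 - 5}{2} = \left(- \frac{1}{2}\right) \left(-7\right) = \frac{7}{2} \approx 3.5$)
$V{\left(v \right)} = 3 v$ ($V{\left(v \right)} = \frac{v 6}{2} = \frac{6 v}{2} = 3 v$)
$\left(-104\right) 81 + V{\left(W \right)} = \left(-104\right) 81 + 3 \cdot \frac{7}{2} = -8424 + \frac{21}{2} = - \frac{16827}{2}$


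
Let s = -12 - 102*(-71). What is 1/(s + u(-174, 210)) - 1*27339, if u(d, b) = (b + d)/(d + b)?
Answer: -197688308/7231 ≈ -27339.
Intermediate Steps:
s = 7230 (s = -12 + 7242 = 7230)
u(d, b) = 1 (u(d, b) = (b + d)/(b + d) = 1)
1/(s + u(-174, 210)) - 1*27339 = 1/(7230 + 1) - 1*27339 = 1/7231 - 27339 = -197688308/7231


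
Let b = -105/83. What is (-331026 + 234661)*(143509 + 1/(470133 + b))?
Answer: -539630048033327485/39020934 ≈ -1.3829e+10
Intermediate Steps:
b = -105/83 (b = -105*1/83 = -105/83 ≈ -1.2651)
(-331026 + 234661)*(143509 + 1/(470133 + b)) = (-331026 + 234661)*(143509 + 1/(470133 - 105/83)) = -96365*(143509 + 1/(39020934/83)) = -96365*(143509 + 83/39020934) = -96365*5599855217489/39020934 = -539630048033327485/39020934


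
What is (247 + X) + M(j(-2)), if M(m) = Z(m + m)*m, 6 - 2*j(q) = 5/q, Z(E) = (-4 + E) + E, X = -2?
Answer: 1201/4 ≈ 300.25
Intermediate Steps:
Z(E) = -4 + 2*E
j(q) = 3 - 5/(2*q)
M(m) = m*(-4 + 4*m) (M(m) = (-4 + 2*(m + m))*m = (-4 + 2*(2*m))*m = (-4 + 4*m)*m = m*(-4 + 4*m))
(247 + X) + M(j(-2)) = (247 - 2) + 4*(3 - 5/2/(-2))*(-1 + (3 - 5/2/(-2))) = 245 + 4*(3 - 5/2*(-½))*(-1 + (3 - 5/2*(-½))) = 245 + 4*(3 + 5/4)*(-1 + (3 + 5/4)) = 245 + 4*(17/4)*(-1 + 17/4) = 245 + 4*(17/4)*(13/4) = 245 + 221/4 = 1201/4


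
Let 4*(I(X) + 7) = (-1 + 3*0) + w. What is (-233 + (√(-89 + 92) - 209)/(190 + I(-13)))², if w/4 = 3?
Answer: 30260342073/552049 - 1391640*√3/552049 ≈ 54810.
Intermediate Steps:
w = 12 (w = 4*3 = 12)
I(X) = -17/4 (I(X) = -7 + ((-1 + 3*0) + 12)/4 = -7 + ((-1 + 0) + 12)/4 = -7 + (-1 + 12)/4 = -7 + (¼)*11 = -7 + 11/4 = -17/4)
(-233 + (√(-89 + 92) - 209)/(190 + I(-13)))² = (-233 + (√(-89 + 92) - 209)/(190 - 17/4))² = (-233 + (√3 - 209)/(743/4))² = (-233 + (-209 + √3)*(4/743))² = (-233 + (-836/743 + 4*√3/743))² = (-173955/743 + 4*√3/743)²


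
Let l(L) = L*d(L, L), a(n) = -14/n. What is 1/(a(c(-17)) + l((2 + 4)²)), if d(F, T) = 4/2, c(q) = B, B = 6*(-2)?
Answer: 6/439 ≈ 0.013667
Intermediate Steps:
B = -12
c(q) = -12
d(F, T) = 2 (d(F, T) = 4*(½) = 2)
l(L) = 2*L (l(L) = L*2 = 2*L)
1/(a(c(-17)) + l((2 + 4)²)) = 1/(-14/(-12) + 2*(2 + 4)²) = 1/(-14*(-1/12) + 2*6²) = 1/(7/6 + 2*36) = 1/(7/6 + 72) = 1/(439/6) = 6/439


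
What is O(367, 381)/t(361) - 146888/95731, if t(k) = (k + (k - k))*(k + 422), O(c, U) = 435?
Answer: -476760457/311030019 ≈ -1.5328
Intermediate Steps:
t(k) = k*(422 + k) (t(k) = (k + 0)*(422 + k) = k*(422 + k))
O(367, 381)/t(361) - 146888/95731 = 435/((361*(422 + 361))) - 146888/95731 = 435/((361*783)) - 146888*1/95731 = 435/282663 - 146888/95731 = 435*(1/282663) - 146888/95731 = 5/3249 - 146888/95731 = -476760457/311030019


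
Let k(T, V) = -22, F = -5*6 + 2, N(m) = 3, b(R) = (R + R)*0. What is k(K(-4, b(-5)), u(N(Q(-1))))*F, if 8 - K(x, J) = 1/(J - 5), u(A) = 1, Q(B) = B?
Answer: 616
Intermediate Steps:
b(R) = 0 (b(R) = (2*R)*0 = 0)
F = -28 (F = -30 + 2 = -28)
K(x, J) = 8 - 1/(-5 + J) (K(x, J) = 8 - 1/(J - 5) = 8 - 1/(-5 + J))
k(K(-4, b(-5)), u(N(Q(-1))))*F = -22*(-28) = 616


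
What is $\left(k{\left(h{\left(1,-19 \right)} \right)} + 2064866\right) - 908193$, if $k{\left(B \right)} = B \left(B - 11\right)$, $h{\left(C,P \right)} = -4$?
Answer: $1156733$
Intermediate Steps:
$k{\left(B \right)} = B \left(-11 + B\right)$
$\left(k{\left(h{\left(1,-19 \right)} \right)} + 2064866\right) - 908193 = \left(- 4 \left(-11 - 4\right) + 2064866\right) - 908193 = \left(\left(-4\right) \left(-15\right) + 2064866\right) - 908193 = \left(60 + 2064866\right) - 908193 = 2064926 - 908193 = 1156733$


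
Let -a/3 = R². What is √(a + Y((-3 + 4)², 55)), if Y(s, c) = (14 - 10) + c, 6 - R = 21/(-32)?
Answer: I*√75691/32 ≈ 8.5975*I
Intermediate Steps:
R = 213/32 (R = 6 - 21/(-32) = 6 - 21*(-1)/32 = 6 - 1*(-21/32) = 6 + 21/32 = 213/32 ≈ 6.6563)
Y(s, c) = 4 + c
a = -136107/1024 (a = -3*(213/32)² = -3*45369/1024 = -136107/1024 ≈ -132.92)
√(a + Y((-3 + 4)², 55)) = √(-136107/1024 + (4 + 55)) = √(-136107/1024 + 59) = √(-75691/1024) = I*√75691/32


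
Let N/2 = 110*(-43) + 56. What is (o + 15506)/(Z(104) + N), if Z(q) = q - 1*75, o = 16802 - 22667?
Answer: -9641/9319 ≈ -1.0346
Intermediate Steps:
o = -5865
Z(q) = -75 + q (Z(q) = q - 75 = -75 + q)
N = -9348 (N = 2*(110*(-43) + 56) = 2*(-4730 + 56) = 2*(-4674) = -9348)
(o + 15506)/(Z(104) + N) = (-5865 + 15506)/((-75 + 104) - 9348) = 9641/(29 - 9348) = 9641/(-9319) = 9641*(-1/9319) = -9641/9319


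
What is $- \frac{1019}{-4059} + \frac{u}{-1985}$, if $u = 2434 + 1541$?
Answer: $- \frac{2822362}{1611423} \approx -1.7515$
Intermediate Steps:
$u = 3975$
$- \frac{1019}{-4059} + \frac{u}{-1985} = - \frac{1019}{-4059} + \frac{3975}{-1985} = \left(-1019\right) \left(- \frac{1}{4059}\right) + 3975 \left(- \frac{1}{1985}\right) = \frac{1019}{4059} - \frac{795}{397} = - \frac{2822362}{1611423}$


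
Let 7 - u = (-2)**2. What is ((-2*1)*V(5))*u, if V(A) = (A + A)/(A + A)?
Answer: -6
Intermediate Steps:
V(A) = 1 (V(A) = (2*A)/((2*A)) = (2*A)*(1/(2*A)) = 1)
u = 3 (u = 7 - 1*(-2)**2 = 7 - 1*4 = 7 - 4 = 3)
((-2*1)*V(5))*u = (-2*1*1)*3 = -2*1*3 = -2*3 = -6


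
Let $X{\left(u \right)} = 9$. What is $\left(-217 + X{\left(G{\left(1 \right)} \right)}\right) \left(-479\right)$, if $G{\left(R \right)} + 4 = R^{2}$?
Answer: $99632$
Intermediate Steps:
$G{\left(R \right)} = -4 + R^{2}$
$\left(-217 + X{\left(G{\left(1 \right)} \right)}\right) \left(-479\right) = \left(-217 + 9\right) \left(-479\right) = \left(-208\right) \left(-479\right) = 99632$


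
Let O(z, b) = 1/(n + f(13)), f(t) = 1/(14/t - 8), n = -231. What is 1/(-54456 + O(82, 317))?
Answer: -20803/1132848258 ≈ -1.8363e-5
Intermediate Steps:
f(t) = 1/(-8 + 14/t)
O(z, b) = -90/20803 (O(z, b) = 1/(-231 - 1*13/(-14 + 8*13)) = 1/(-231 - 1*13/(-14 + 104)) = 1/(-231 - 1*13/90) = 1/(-231 - 1*13*1/90) = 1/(-231 - 13/90) = 1/(-20803/90) = -90/20803)
1/(-54456 + O(82, 317)) = 1/(-54456 - 90/20803) = 1/(-1132848258/20803) = -20803/1132848258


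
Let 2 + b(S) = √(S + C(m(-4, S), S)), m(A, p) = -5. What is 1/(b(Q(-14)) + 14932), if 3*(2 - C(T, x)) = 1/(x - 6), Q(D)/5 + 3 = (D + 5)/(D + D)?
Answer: 680987160/10167138817667 - 6*I*√657404489/10167138817667 ≈ 6.6979e-5 - 1.5131e-8*I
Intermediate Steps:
Q(D) = -15 + 5*(5 + D)/(2*D) (Q(D) = -15 + 5*((D + 5)/(D + D)) = -15 + 5*((5 + D)/((2*D))) = -15 + 5*((5 + D)*(1/(2*D))) = -15 + 5*((5 + D)/(2*D)) = -15 + 5*(5 + D)/(2*D))
C(T, x) = 2 - 1/(3*(-6 + x)) (C(T, x) = 2 - 1/(3*(x - 6)) = 2 - 1/(3*(-6 + x)))
b(S) = -2 + √(S + (-37 + 6*S)/(3*(-6 + S)))
1/(b(Q(-14)) + 14932) = 1/((-2 + √3*√((-37 - 150*(1 - 1*(-14))/(-14) + 3*((25/2)*(1 - 1*(-14))/(-14))²)/(-6 + (25/2)*(1 - 1*(-14))/(-14)))/3) + 14932) = 1/((-2 + √3*√((-37 - 150*(-1)*(1 + 14)/14 + 3*((25/2)*(-1/14)*(1 + 14))²)/(-6 + (25/2)*(-1/14)*(1 + 14)))/3) + 14932) = 1/((-2 + √3*√((-37 - 150*(-1)*15/14 + 3*((25/2)*(-1/14)*15)²)/(-6 + (25/2)*(-1/14)*15))/3) + 14932) = 1/((-2 + √3*√((-37 - 12*(-375/28) + 3*(-375/28)²)/(-6 - 375/28))/3) + 14932) = 1/((-2 + √3*√((-37 + 1125/7 + 3*(140625/784))/(-543/28))/3) + 14932) = 1/((-2 + √3*√(-28*(-37 + 1125/7 + 421875/784)/543)/3) + 14932) = 1/((-2 + √3*√(-28/543*518867/784)/3) + 14932) = 1/((-2 + √3*√(-518867/15204)/3) + 14932) = 1/((-2 + √3*(I*√1972213467/7602)/3) + 14932) = 1/((-2 + I*√657404489/7602) + 14932) = 1/(14930 + I*√657404489/7602)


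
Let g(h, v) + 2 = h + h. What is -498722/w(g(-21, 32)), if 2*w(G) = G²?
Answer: -249361/484 ≈ -515.21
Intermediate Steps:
g(h, v) = -2 + 2*h (g(h, v) = -2 + (h + h) = -2 + 2*h)
w(G) = G²/2
-498722/w(g(-21, 32)) = -498722*2/(-2 + 2*(-21))² = -498722*2/(-2 - 42)² = -498722/((½)*(-44)²) = -498722/((½)*1936) = -498722/968 = -498722*1/968 = -249361/484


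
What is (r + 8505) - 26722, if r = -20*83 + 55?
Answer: -19822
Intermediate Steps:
r = -1605 (r = -1660 + 55 = -1605)
(r + 8505) - 26722 = (-1605 + 8505) - 26722 = 6900 - 26722 = -19822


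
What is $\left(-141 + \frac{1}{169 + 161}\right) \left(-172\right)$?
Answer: $\frac{4001494}{165} \approx 24251.0$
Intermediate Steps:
$\left(-141 + \frac{1}{169 + 161}\right) \left(-172\right) = \left(-141 + \frac{1}{330}\right) \left(-172\right) = \left(- \frac{46529}{330}\right) \left(-172\right) = \frac{4001494}{165}$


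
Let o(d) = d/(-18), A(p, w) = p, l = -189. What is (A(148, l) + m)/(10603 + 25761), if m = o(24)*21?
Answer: 30/9091 ≈ 0.0033000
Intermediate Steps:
o(d) = -d/18 (o(d) = d*(-1/18) = -d/18)
m = -28 (m = -1/18*24*21 = -4/3*21 = -28)
(A(148, l) + m)/(10603 + 25761) = (148 - 28)/(10603 + 25761) = 120/36364 = 120*(1/36364) = 30/9091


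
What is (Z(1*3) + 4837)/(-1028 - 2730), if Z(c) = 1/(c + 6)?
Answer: -21767/16911 ≈ -1.2871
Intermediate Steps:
Z(c) = 1/(6 + c)
(Z(1*3) + 4837)/(-1028 - 2730) = (1/(6 + 1*3) + 4837)/(-1028 - 2730) = (1/(6 + 3) + 4837)/(-3758) = (1/9 + 4837)*(-1/3758) = (43534/9)*(-1/3758) = -21767/16911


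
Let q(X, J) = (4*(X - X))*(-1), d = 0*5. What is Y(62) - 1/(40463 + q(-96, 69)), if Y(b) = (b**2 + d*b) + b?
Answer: 158048477/40463 ≈ 3906.0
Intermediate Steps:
d = 0
q(X, J) = 0 (q(X, J) = (4*0)*(-1) = 0*(-1) = 0)
Y(b) = b + b**2 (Y(b) = (b**2 + 0*b) + b = (b**2 + 0) + b = b**2 + b = b + b**2)
Y(62) - 1/(40463 + q(-96, 69)) = 62*(1 + 62) - 1/(40463 + 0) = 62*63 - 1/40463 = 3906 - 1*1/40463 = 3906 - 1/40463 = 158048477/40463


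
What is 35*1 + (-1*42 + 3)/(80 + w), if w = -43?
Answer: 1256/37 ≈ 33.946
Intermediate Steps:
35*1 + (-1*42 + 3)/(80 + w) = 35*1 + (-1*42 + 3)/(80 - 43) = 35 + (-42 + 3)/37 = 35 - 39*1/37 = 35 - 39/37 = 1256/37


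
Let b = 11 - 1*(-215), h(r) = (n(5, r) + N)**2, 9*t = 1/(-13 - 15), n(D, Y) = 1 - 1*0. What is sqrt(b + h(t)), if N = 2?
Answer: sqrt(235) ≈ 15.330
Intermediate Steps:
n(D, Y) = 1 (n(D, Y) = 1 + 0 = 1)
t = -1/252 (t = 1/(9*(-13 - 15)) = (1/9)/(-28) = (1/9)*(-1/28) = -1/252 ≈ -0.0039683)
h(r) = 9 (h(r) = (1 + 2)**2 = 3**2 = 9)
b = 226 (b = 11 + 215 = 226)
sqrt(b + h(t)) = sqrt(226 + 9) = sqrt(235)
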